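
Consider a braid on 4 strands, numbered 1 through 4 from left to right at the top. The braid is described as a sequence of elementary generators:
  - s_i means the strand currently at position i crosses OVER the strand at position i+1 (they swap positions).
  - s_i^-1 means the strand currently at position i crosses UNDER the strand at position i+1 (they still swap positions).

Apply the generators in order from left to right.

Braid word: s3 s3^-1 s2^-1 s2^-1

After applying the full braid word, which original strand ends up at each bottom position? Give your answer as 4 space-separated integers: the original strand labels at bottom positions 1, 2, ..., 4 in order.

Answer: 1 2 3 4

Derivation:
Gen 1 (s3): strand 3 crosses over strand 4. Perm now: [1 2 4 3]
Gen 2 (s3^-1): strand 4 crosses under strand 3. Perm now: [1 2 3 4]
Gen 3 (s2^-1): strand 2 crosses under strand 3. Perm now: [1 3 2 4]
Gen 4 (s2^-1): strand 3 crosses under strand 2. Perm now: [1 2 3 4]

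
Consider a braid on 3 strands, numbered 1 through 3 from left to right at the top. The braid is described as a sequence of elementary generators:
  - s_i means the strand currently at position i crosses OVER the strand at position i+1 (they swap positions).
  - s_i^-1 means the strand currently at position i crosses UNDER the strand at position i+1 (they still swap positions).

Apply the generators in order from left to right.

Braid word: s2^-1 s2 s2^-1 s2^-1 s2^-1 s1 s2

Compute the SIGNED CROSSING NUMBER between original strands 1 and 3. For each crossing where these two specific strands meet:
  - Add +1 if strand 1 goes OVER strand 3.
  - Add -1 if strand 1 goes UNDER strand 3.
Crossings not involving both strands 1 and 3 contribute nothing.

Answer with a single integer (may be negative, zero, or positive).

Gen 1: crossing 2x3. Both 1&3? no. Sum: 0
Gen 2: crossing 3x2. Both 1&3? no. Sum: 0
Gen 3: crossing 2x3. Both 1&3? no. Sum: 0
Gen 4: crossing 3x2. Both 1&3? no. Sum: 0
Gen 5: crossing 2x3. Both 1&3? no. Sum: 0
Gen 6: 1 over 3. Both 1&3? yes. Contrib: +1. Sum: 1
Gen 7: crossing 1x2. Both 1&3? no. Sum: 1

Answer: 1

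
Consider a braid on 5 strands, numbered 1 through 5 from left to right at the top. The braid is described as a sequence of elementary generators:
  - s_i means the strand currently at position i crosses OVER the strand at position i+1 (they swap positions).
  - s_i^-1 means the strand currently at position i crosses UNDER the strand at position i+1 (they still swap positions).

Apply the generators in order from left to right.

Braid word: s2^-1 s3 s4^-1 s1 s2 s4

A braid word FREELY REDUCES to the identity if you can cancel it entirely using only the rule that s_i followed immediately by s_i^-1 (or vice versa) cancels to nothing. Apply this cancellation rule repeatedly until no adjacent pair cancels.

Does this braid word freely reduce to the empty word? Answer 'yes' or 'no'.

Gen 1 (s2^-1): push. Stack: [s2^-1]
Gen 2 (s3): push. Stack: [s2^-1 s3]
Gen 3 (s4^-1): push. Stack: [s2^-1 s3 s4^-1]
Gen 4 (s1): push. Stack: [s2^-1 s3 s4^-1 s1]
Gen 5 (s2): push. Stack: [s2^-1 s3 s4^-1 s1 s2]
Gen 6 (s4): push. Stack: [s2^-1 s3 s4^-1 s1 s2 s4]
Reduced word: s2^-1 s3 s4^-1 s1 s2 s4

Answer: no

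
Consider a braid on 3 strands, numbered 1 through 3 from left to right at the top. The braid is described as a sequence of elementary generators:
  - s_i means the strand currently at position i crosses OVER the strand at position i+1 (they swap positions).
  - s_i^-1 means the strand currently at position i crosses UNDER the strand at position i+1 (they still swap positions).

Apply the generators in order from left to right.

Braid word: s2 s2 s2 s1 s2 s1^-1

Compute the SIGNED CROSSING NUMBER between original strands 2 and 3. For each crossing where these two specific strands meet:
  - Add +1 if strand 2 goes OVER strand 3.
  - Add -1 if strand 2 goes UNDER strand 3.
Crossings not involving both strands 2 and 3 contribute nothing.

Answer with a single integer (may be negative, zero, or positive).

Gen 1: 2 over 3. Both 2&3? yes. Contrib: +1. Sum: 1
Gen 2: 3 over 2. Both 2&3? yes. Contrib: -1. Sum: 0
Gen 3: 2 over 3. Both 2&3? yes. Contrib: +1. Sum: 1
Gen 4: crossing 1x3. Both 2&3? no. Sum: 1
Gen 5: crossing 1x2. Both 2&3? no. Sum: 1
Gen 6: 3 under 2. Both 2&3? yes. Contrib: +1. Sum: 2

Answer: 2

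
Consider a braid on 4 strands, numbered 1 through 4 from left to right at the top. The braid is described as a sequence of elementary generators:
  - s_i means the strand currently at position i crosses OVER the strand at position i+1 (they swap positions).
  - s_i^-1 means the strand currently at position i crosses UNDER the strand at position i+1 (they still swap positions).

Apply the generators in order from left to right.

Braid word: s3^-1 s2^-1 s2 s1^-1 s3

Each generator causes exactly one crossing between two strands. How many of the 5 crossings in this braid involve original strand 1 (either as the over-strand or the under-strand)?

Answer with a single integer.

Answer: 1

Derivation:
Gen 1: crossing 3x4. Involves strand 1? no. Count so far: 0
Gen 2: crossing 2x4. Involves strand 1? no. Count so far: 0
Gen 3: crossing 4x2. Involves strand 1? no. Count so far: 0
Gen 4: crossing 1x2. Involves strand 1? yes. Count so far: 1
Gen 5: crossing 4x3. Involves strand 1? no. Count so far: 1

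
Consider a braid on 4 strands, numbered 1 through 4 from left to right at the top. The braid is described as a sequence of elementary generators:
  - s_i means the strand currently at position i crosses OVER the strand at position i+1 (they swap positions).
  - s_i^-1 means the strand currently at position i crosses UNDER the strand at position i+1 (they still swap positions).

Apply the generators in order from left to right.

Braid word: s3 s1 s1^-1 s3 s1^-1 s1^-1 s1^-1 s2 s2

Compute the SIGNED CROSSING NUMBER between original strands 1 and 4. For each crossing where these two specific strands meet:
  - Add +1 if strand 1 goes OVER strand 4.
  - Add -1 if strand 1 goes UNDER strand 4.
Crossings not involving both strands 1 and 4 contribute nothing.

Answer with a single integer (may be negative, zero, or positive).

Gen 1: crossing 3x4. Both 1&4? no. Sum: 0
Gen 2: crossing 1x2. Both 1&4? no. Sum: 0
Gen 3: crossing 2x1. Both 1&4? no. Sum: 0
Gen 4: crossing 4x3. Both 1&4? no. Sum: 0
Gen 5: crossing 1x2. Both 1&4? no. Sum: 0
Gen 6: crossing 2x1. Both 1&4? no. Sum: 0
Gen 7: crossing 1x2. Both 1&4? no. Sum: 0
Gen 8: crossing 1x3. Both 1&4? no. Sum: 0
Gen 9: crossing 3x1. Both 1&4? no. Sum: 0

Answer: 0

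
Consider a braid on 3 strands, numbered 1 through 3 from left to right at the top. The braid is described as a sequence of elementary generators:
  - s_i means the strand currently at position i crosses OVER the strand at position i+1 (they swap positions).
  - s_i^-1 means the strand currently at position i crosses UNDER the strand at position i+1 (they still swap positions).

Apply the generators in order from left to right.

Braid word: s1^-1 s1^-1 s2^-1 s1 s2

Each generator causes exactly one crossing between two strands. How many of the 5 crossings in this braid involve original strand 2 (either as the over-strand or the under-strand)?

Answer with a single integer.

Gen 1: crossing 1x2. Involves strand 2? yes. Count so far: 1
Gen 2: crossing 2x1. Involves strand 2? yes. Count so far: 2
Gen 3: crossing 2x3. Involves strand 2? yes. Count so far: 3
Gen 4: crossing 1x3. Involves strand 2? no. Count so far: 3
Gen 5: crossing 1x2. Involves strand 2? yes. Count so far: 4

Answer: 4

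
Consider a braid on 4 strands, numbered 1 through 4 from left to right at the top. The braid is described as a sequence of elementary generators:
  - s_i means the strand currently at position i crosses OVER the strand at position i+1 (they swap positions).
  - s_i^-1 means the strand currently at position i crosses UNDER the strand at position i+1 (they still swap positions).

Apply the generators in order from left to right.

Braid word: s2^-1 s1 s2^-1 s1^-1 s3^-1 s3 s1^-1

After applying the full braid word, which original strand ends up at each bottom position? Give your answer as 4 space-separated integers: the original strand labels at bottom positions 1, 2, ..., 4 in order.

Answer: 3 2 1 4

Derivation:
Gen 1 (s2^-1): strand 2 crosses under strand 3. Perm now: [1 3 2 4]
Gen 2 (s1): strand 1 crosses over strand 3. Perm now: [3 1 2 4]
Gen 3 (s2^-1): strand 1 crosses under strand 2. Perm now: [3 2 1 4]
Gen 4 (s1^-1): strand 3 crosses under strand 2. Perm now: [2 3 1 4]
Gen 5 (s3^-1): strand 1 crosses under strand 4. Perm now: [2 3 4 1]
Gen 6 (s3): strand 4 crosses over strand 1. Perm now: [2 3 1 4]
Gen 7 (s1^-1): strand 2 crosses under strand 3. Perm now: [3 2 1 4]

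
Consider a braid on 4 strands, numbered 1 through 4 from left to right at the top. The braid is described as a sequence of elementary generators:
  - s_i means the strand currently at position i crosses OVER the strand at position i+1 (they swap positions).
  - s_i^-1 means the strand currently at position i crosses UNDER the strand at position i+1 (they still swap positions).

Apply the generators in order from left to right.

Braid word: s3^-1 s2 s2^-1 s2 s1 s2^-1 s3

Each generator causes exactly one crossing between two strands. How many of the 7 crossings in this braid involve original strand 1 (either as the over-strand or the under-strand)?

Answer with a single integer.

Answer: 3

Derivation:
Gen 1: crossing 3x4. Involves strand 1? no. Count so far: 0
Gen 2: crossing 2x4. Involves strand 1? no. Count so far: 0
Gen 3: crossing 4x2. Involves strand 1? no. Count so far: 0
Gen 4: crossing 2x4. Involves strand 1? no. Count so far: 0
Gen 5: crossing 1x4. Involves strand 1? yes. Count so far: 1
Gen 6: crossing 1x2. Involves strand 1? yes. Count so far: 2
Gen 7: crossing 1x3. Involves strand 1? yes. Count so far: 3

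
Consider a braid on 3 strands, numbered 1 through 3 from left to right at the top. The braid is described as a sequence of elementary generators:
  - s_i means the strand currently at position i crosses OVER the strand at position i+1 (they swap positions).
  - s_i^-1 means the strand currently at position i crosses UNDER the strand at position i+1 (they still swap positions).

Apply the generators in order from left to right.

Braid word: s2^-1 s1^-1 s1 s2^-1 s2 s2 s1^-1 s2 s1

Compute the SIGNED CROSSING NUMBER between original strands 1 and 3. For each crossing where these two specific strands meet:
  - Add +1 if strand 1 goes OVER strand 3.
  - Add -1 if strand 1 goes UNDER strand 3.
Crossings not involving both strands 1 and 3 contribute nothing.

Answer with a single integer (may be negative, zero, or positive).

Answer: -1

Derivation:
Gen 1: crossing 2x3. Both 1&3? no. Sum: 0
Gen 2: 1 under 3. Both 1&3? yes. Contrib: -1. Sum: -1
Gen 3: 3 over 1. Both 1&3? yes. Contrib: -1. Sum: -2
Gen 4: crossing 3x2. Both 1&3? no. Sum: -2
Gen 5: crossing 2x3. Both 1&3? no. Sum: -2
Gen 6: crossing 3x2. Both 1&3? no. Sum: -2
Gen 7: crossing 1x2. Both 1&3? no. Sum: -2
Gen 8: 1 over 3. Both 1&3? yes. Contrib: +1. Sum: -1
Gen 9: crossing 2x3. Both 1&3? no. Sum: -1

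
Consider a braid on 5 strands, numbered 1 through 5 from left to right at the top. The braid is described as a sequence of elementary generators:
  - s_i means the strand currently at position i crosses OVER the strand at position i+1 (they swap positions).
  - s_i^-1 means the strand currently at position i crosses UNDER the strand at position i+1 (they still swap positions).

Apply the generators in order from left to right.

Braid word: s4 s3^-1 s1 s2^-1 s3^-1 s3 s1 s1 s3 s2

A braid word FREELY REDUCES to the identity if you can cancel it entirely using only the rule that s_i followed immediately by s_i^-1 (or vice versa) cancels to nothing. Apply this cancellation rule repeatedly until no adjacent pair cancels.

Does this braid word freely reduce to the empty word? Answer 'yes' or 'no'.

Gen 1 (s4): push. Stack: [s4]
Gen 2 (s3^-1): push. Stack: [s4 s3^-1]
Gen 3 (s1): push. Stack: [s4 s3^-1 s1]
Gen 4 (s2^-1): push. Stack: [s4 s3^-1 s1 s2^-1]
Gen 5 (s3^-1): push. Stack: [s4 s3^-1 s1 s2^-1 s3^-1]
Gen 6 (s3): cancels prior s3^-1. Stack: [s4 s3^-1 s1 s2^-1]
Gen 7 (s1): push. Stack: [s4 s3^-1 s1 s2^-1 s1]
Gen 8 (s1): push. Stack: [s4 s3^-1 s1 s2^-1 s1 s1]
Gen 9 (s3): push. Stack: [s4 s3^-1 s1 s2^-1 s1 s1 s3]
Gen 10 (s2): push. Stack: [s4 s3^-1 s1 s2^-1 s1 s1 s3 s2]
Reduced word: s4 s3^-1 s1 s2^-1 s1 s1 s3 s2

Answer: no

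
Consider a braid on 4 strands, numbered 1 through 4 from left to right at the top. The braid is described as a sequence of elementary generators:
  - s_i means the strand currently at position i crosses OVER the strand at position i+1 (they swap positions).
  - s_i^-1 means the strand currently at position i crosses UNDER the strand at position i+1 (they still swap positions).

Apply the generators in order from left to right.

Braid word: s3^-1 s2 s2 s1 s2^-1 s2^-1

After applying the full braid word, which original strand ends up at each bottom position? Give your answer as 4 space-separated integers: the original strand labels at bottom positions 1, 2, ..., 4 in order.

Answer: 2 1 4 3

Derivation:
Gen 1 (s3^-1): strand 3 crosses under strand 4. Perm now: [1 2 4 3]
Gen 2 (s2): strand 2 crosses over strand 4. Perm now: [1 4 2 3]
Gen 3 (s2): strand 4 crosses over strand 2. Perm now: [1 2 4 3]
Gen 4 (s1): strand 1 crosses over strand 2. Perm now: [2 1 4 3]
Gen 5 (s2^-1): strand 1 crosses under strand 4. Perm now: [2 4 1 3]
Gen 6 (s2^-1): strand 4 crosses under strand 1. Perm now: [2 1 4 3]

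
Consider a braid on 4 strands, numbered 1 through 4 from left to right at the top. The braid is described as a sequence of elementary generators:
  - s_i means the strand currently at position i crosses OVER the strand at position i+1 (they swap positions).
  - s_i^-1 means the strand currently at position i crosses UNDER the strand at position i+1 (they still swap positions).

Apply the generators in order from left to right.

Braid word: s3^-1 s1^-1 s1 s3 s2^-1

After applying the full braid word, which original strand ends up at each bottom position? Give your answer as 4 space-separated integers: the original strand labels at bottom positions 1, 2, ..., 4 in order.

Answer: 1 3 2 4

Derivation:
Gen 1 (s3^-1): strand 3 crosses under strand 4. Perm now: [1 2 4 3]
Gen 2 (s1^-1): strand 1 crosses under strand 2. Perm now: [2 1 4 3]
Gen 3 (s1): strand 2 crosses over strand 1. Perm now: [1 2 4 3]
Gen 4 (s3): strand 4 crosses over strand 3. Perm now: [1 2 3 4]
Gen 5 (s2^-1): strand 2 crosses under strand 3. Perm now: [1 3 2 4]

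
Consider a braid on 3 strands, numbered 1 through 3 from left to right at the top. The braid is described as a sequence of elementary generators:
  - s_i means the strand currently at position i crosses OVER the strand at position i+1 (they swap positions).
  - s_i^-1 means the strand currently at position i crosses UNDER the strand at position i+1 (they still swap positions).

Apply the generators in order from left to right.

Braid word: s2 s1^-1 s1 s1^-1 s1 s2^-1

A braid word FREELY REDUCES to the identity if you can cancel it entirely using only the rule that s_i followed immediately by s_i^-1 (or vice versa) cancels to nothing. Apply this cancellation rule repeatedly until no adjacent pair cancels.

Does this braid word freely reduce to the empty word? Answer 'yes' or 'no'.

Answer: yes

Derivation:
Gen 1 (s2): push. Stack: [s2]
Gen 2 (s1^-1): push. Stack: [s2 s1^-1]
Gen 3 (s1): cancels prior s1^-1. Stack: [s2]
Gen 4 (s1^-1): push. Stack: [s2 s1^-1]
Gen 5 (s1): cancels prior s1^-1. Stack: [s2]
Gen 6 (s2^-1): cancels prior s2. Stack: []
Reduced word: (empty)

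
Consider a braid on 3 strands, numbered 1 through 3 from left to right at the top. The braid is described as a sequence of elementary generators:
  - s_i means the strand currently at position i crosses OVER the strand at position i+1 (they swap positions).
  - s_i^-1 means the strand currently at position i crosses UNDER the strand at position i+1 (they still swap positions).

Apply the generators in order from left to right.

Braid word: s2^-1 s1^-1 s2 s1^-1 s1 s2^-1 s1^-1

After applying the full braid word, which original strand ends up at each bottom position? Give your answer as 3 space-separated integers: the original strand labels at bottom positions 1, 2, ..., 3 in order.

Answer: 1 3 2

Derivation:
Gen 1 (s2^-1): strand 2 crosses under strand 3. Perm now: [1 3 2]
Gen 2 (s1^-1): strand 1 crosses under strand 3. Perm now: [3 1 2]
Gen 3 (s2): strand 1 crosses over strand 2. Perm now: [3 2 1]
Gen 4 (s1^-1): strand 3 crosses under strand 2. Perm now: [2 3 1]
Gen 5 (s1): strand 2 crosses over strand 3. Perm now: [3 2 1]
Gen 6 (s2^-1): strand 2 crosses under strand 1. Perm now: [3 1 2]
Gen 7 (s1^-1): strand 3 crosses under strand 1. Perm now: [1 3 2]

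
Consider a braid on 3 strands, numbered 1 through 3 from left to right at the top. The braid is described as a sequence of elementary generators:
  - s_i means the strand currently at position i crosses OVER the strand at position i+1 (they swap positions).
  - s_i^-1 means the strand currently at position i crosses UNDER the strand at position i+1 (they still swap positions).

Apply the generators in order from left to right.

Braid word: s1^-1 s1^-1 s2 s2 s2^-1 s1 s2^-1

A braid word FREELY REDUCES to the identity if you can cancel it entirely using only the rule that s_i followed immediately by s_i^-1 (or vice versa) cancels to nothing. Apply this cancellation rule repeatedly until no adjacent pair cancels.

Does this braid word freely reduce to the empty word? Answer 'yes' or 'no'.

Answer: no

Derivation:
Gen 1 (s1^-1): push. Stack: [s1^-1]
Gen 2 (s1^-1): push. Stack: [s1^-1 s1^-1]
Gen 3 (s2): push. Stack: [s1^-1 s1^-1 s2]
Gen 4 (s2): push. Stack: [s1^-1 s1^-1 s2 s2]
Gen 5 (s2^-1): cancels prior s2. Stack: [s1^-1 s1^-1 s2]
Gen 6 (s1): push. Stack: [s1^-1 s1^-1 s2 s1]
Gen 7 (s2^-1): push. Stack: [s1^-1 s1^-1 s2 s1 s2^-1]
Reduced word: s1^-1 s1^-1 s2 s1 s2^-1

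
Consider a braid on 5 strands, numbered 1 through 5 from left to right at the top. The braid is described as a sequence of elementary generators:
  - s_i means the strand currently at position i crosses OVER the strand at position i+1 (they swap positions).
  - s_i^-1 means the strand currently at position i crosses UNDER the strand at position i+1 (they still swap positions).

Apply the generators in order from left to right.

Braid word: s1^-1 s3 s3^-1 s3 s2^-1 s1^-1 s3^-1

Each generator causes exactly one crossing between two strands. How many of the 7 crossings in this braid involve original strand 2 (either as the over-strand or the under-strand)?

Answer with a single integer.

Answer: 2

Derivation:
Gen 1: crossing 1x2. Involves strand 2? yes. Count so far: 1
Gen 2: crossing 3x4. Involves strand 2? no. Count so far: 1
Gen 3: crossing 4x3. Involves strand 2? no. Count so far: 1
Gen 4: crossing 3x4. Involves strand 2? no. Count so far: 1
Gen 5: crossing 1x4. Involves strand 2? no. Count so far: 1
Gen 6: crossing 2x4. Involves strand 2? yes. Count so far: 2
Gen 7: crossing 1x3. Involves strand 2? no. Count so far: 2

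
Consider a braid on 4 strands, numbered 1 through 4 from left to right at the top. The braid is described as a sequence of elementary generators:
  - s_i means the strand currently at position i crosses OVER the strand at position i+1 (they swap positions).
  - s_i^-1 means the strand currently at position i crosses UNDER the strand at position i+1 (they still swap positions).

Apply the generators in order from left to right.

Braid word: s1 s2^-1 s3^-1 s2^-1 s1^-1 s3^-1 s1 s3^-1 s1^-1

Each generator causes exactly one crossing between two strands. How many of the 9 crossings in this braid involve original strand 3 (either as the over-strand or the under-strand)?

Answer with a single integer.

Gen 1: crossing 1x2. Involves strand 3? no. Count so far: 0
Gen 2: crossing 1x3. Involves strand 3? yes. Count so far: 1
Gen 3: crossing 1x4. Involves strand 3? no. Count so far: 1
Gen 4: crossing 3x4. Involves strand 3? yes. Count so far: 2
Gen 5: crossing 2x4. Involves strand 3? no. Count so far: 2
Gen 6: crossing 3x1. Involves strand 3? yes. Count so far: 3
Gen 7: crossing 4x2. Involves strand 3? no. Count so far: 3
Gen 8: crossing 1x3. Involves strand 3? yes. Count so far: 4
Gen 9: crossing 2x4. Involves strand 3? no. Count so far: 4

Answer: 4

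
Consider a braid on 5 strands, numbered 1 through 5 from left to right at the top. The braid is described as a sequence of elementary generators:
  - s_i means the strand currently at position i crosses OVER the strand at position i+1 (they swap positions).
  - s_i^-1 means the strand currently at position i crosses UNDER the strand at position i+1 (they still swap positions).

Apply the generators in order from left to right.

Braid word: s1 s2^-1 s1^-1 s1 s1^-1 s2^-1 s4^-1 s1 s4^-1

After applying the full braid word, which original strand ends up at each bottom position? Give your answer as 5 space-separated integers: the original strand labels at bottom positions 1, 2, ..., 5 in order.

Gen 1 (s1): strand 1 crosses over strand 2. Perm now: [2 1 3 4 5]
Gen 2 (s2^-1): strand 1 crosses under strand 3. Perm now: [2 3 1 4 5]
Gen 3 (s1^-1): strand 2 crosses under strand 3. Perm now: [3 2 1 4 5]
Gen 4 (s1): strand 3 crosses over strand 2. Perm now: [2 3 1 4 5]
Gen 5 (s1^-1): strand 2 crosses under strand 3. Perm now: [3 2 1 4 5]
Gen 6 (s2^-1): strand 2 crosses under strand 1. Perm now: [3 1 2 4 5]
Gen 7 (s4^-1): strand 4 crosses under strand 5. Perm now: [3 1 2 5 4]
Gen 8 (s1): strand 3 crosses over strand 1. Perm now: [1 3 2 5 4]
Gen 9 (s4^-1): strand 5 crosses under strand 4. Perm now: [1 3 2 4 5]

Answer: 1 3 2 4 5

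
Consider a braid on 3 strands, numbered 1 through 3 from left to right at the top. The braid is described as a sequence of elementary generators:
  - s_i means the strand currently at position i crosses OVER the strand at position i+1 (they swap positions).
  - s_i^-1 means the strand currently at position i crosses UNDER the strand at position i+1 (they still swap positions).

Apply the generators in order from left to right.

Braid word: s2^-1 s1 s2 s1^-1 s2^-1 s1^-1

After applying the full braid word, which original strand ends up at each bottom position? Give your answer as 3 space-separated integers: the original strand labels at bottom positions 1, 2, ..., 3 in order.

Gen 1 (s2^-1): strand 2 crosses under strand 3. Perm now: [1 3 2]
Gen 2 (s1): strand 1 crosses over strand 3. Perm now: [3 1 2]
Gen 3 (s2): strand 1 crosses over strand 2. Perm now: [3 2 1]
Gen 4 (s1^-1): strand 3 crosses under strand 2. Perm now: [2 3 1]
Gen 5 (s2^-1): strand 3 crosses under strand 1. Perm now: [2 1 3]
Gen 6 (s1^-1): strand 2 crosses under strand 1. Perm now: [1 2 3]

Answer: 1 2 3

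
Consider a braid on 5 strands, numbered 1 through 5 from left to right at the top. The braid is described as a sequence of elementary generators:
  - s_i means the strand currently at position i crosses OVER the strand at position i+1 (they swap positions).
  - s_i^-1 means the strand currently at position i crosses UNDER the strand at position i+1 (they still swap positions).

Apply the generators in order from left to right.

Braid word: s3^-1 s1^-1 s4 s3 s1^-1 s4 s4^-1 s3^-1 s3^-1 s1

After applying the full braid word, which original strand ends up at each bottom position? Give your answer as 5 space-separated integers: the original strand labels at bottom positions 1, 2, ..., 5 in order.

Gen 1 (s3^-1): strand 3 crosses under strand 4. Perm now: [1 2 4 3 5]
Gen 2 (s1^-1): strand 1 crosses under strand 2. Perm now: [2 1 4 3 5]
Gen 3 (s4): strand 3 crosses over strand 5. Perm now: [2 1 4 5 3]
Gen 4 (s3): strand 4 crosses over strand 5. Perm now: [2 1 5 4 3]
Gen 5 (s1^-1): strand 2 crosses under strand 1. Perm now: [1 2 5 4 3]
Gen 6 (s4): strand 4 crosses over strand 3. Perm now: [1 2 5 3 4]
Gen 7 (s4^-1): strand 3 crosses under strand 4. Perm now: [1 2 5 4 3]
Gen 8 (s3^-1): strand 5 crosses under strand 4. Perm now: [1 2 4 5 3]
Gen 9 (s3^-1): strand 4 crosses under strand 5. Perm now: [1 2 5 4 3]
Gen 10 (s1): strand 1 crosses over strand 2. Perm now: [2 1 5 4 3]

Answer: 2 1 5 4 3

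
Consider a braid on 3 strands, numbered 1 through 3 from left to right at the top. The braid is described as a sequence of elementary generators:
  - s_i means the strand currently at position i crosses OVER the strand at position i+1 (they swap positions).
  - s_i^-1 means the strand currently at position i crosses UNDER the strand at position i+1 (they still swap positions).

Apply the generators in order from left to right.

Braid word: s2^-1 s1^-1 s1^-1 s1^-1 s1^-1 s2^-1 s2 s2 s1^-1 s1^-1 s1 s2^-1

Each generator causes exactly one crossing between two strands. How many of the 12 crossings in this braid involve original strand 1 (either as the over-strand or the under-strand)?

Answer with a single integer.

Gen 1: crossing 2x3. Involves strand 1? no. Count so far: 0
Gen 2: crossing 1x3. Involves strand 1? yes. Count so far: 1
Gen 3: crossing 3x1. Involves strand 1? yes. Count so far: 2
Gen 4: crossing 1x3. Involves strand 1? yes. Count so far: 3
Gen 5: crossing 3x1. Involves strand 1? yes. Count so far: 4
Gen 6: crossing 3x2. Involves strand 1? no. Count so far: 4
Gen 7: crossing 2x3. Involves strand 1? no. Count so far: 4
Gen 8: crossing 3x2. Involves strand 1? no. Count so far: 4
Gen 9: crossing 1x2. Involves strand 1? yes. Count so far: 5
Gen 10: crossing 2x1. Involves strand 1? yes. Count so far: 6
Gen 11: crossing 1x2. Involves strand 1? yes. Count so far: 7
Gen 12: crossing 1x3. Involves strand 1? yes. Count so far: 8

Answer: 8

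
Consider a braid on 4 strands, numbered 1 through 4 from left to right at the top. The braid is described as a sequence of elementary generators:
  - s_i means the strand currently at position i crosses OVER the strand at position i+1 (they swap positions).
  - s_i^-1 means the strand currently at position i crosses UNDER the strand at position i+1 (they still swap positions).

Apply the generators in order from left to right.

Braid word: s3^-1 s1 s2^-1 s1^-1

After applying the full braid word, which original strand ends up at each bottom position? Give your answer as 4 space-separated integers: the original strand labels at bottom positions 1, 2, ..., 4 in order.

Answer: 4 2 1 3

Derivation:
Gen 1 (s3^-1): strand 3 crosses under strand 4. Perm now: [1 2 4 3]
Gen 2 (s1): strand 1 crosses over strand 2. Perm now: [2 1 4 3]
Gen 3 (s2^-1): strand 1 crosses under strand 4. Perm now: [2 4 1 3]
Gen 4 (s1^-1): strand 2 crosses under strand 4. Perm now: [4 2 1 3]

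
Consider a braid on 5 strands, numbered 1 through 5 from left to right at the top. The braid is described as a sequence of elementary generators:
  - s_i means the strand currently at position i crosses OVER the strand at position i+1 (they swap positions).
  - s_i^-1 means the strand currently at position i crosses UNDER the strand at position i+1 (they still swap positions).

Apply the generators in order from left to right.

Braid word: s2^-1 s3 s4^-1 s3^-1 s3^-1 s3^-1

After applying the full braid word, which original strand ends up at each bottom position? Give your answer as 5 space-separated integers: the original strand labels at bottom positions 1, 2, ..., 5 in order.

Answer: 1 3 5 4 2

Derivation:
Gen 1 (s2^-1): strand 2 crosses under strand 3. Perm now: [1 3 2 4 5]
Gen 2 (s3): strand 2 crosses over strand 4. Perm now: [1 3 4 2 5]
Gen 3 (s4^-1): strand 2 crosses under strand 5. Perm now: [1 3 4 5 2]
Gen 4 (s3^-1): strand 4 crosses under strand 5. Perm now: [1 3 5 4 2]
Gen 5 (s3^-1): strand 5 crosses under strand 4. Perm now: [1 3 4 5 2]
Gen 6 (s3^-1): strand 4 crosses under strand 5. Perm now: [1 3 5 4 2]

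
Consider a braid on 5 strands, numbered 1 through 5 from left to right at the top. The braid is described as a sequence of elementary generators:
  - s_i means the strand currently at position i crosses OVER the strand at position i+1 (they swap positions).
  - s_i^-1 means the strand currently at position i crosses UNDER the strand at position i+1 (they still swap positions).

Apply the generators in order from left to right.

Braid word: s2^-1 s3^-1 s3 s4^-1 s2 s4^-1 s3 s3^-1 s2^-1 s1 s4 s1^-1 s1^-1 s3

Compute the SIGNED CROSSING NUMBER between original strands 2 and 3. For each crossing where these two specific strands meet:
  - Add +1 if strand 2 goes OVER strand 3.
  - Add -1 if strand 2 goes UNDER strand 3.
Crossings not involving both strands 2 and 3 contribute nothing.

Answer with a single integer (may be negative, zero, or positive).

Gen 1: 2 under 3. Both 2&3? yes. Contrib: -1. Sum: -1
Gen 2: crossing 2x4. Both 2&3? no. Sum: -1
Gen 3: crossing 4x2. Both 2&3? no. Sum: -1
Gen 4: crossing 4x5. Both 2&3? no. Sum: -1
Gen 5: 3 over 2. Both 2&3? yes. Contrib: -1. Sum: -2
Gen 6: crossing 5x4. Both 2&3? no. Sum: -2
Gen 7: crossing 3x4. Both 2&3? no. Sum: -2
Gen 8: crossing 4x3. Both 2&3? no. Sum: -2
Gen 9: 2 under 3. Both 2&3? yes. Contrib: -1. Sum: -3
Gen 10: crossing 1x3. Both 2&3? no. Sum: -3
Gen 11: crossing 4x5. Both 2&3? no. Sum: -3
Gen 12: crossing 3x1. Both 2&3? no. Sum: -3
Gen 13: crossing 1x3. Both 2&3? no. Sum: -3
Gen 14: crossing 2x5. Both 2&3? no. Sum: -3

Answer: -3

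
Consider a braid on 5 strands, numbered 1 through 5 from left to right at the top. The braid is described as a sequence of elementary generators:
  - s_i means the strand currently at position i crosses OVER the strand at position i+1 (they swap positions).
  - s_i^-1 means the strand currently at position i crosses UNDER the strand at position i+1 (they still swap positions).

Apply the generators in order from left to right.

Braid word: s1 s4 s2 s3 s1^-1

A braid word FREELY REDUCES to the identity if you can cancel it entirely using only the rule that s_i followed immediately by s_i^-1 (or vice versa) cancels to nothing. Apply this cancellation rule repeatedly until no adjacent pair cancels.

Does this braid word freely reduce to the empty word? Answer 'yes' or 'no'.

Answer: no

Derivation:
Gen 1 (s1): push. Stack: [s1]
Gen 2 (s4): push. Stack: [s1 s4]
Gen 3 (s2): push. Stack: [s1 s4 s2]
Gen 4 (s3): push. Stack: [s1 s4 s2 s3]
Gen 5 (s1^-1): push. Stack: [s1 s4 s2 s3 s1^-1]
Reduced word: s1 s4 s2 s3 s1^-1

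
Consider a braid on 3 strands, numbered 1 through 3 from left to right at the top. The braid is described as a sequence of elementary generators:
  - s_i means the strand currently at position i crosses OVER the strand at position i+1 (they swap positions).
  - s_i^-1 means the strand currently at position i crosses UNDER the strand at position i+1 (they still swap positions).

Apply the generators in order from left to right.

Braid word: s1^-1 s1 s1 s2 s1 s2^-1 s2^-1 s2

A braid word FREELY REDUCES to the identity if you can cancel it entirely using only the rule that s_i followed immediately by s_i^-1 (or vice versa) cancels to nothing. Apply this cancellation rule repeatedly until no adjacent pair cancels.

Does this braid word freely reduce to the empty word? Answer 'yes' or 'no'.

Gen 1 (s1^-1): push. Stack: [s1^-1]
Gen 2 (s1): cancels prior s1^-1. Stack: []
Gen 3 (s1): push. Stack: [s1]
Gen 4 (s2): push. Stack: [s1 s2]
Gen 5 (s1): push. Stack: [s1 s2 s1]
Gen 6 (s2^-1): push. Stack: [s1 s2 s1 s2^-1]
Gen 7 (s2^-1): push. Stack: [s1 s2 s1 s2^-1 s2^-1]
Gen 8 (s2): cancels prior s2^-1. Stack: [s1 s2 s1 s2^-1]
Reduced word: s1 s2 s1 s2^-1

Answer: no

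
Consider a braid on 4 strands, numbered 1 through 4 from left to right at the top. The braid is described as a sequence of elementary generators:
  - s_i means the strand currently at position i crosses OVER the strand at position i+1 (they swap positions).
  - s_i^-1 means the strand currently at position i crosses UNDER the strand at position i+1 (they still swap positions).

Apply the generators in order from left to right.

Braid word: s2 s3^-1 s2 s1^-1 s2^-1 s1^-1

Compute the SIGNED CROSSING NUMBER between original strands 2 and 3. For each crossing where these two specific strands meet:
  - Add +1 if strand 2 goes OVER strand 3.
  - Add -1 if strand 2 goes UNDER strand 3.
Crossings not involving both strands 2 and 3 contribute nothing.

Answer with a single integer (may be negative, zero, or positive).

Gen 1: 2 over 3. Both 2&3? yes. Contrib: +1. Sum: 1
Gen 2: crossing 2x4. Both 2&3? no. Sum: 1
Gen 3: crossing 3x4. Both 2&3? no. Sum: 1
Gen 4: crossing 1x4. Both 2&3? no. Sum: 1
Gen 5: crossing 1x3. Both 2&3? no. Sum: 1
Gen 6: crossing 4x3. Both 2&3? no. Sum: 1

Answer: 1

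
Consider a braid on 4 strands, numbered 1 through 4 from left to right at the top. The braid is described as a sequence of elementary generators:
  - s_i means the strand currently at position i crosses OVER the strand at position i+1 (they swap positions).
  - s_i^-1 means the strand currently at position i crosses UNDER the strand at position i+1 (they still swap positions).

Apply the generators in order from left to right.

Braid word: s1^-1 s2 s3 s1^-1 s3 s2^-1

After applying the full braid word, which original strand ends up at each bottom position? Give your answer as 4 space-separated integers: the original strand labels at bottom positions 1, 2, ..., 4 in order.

Answer: 3 1 2 4

Derivation:
Gen 1 (s1^-1): strand 1 crosses under strand 2. Perm now: [2 1 3 4]
Gen 2 (s2): strand 1 crosses over strand 3. Perm now: [2 3 1 4]
Gen 3 (s3): strand 1 crosses over strand 4. Perm now: [2 3 4 1]
Gen 4 (s1^-1): strand 2 crosses under strand 3. Perm now: [3 2 4 1]
Gen 5 (s3): strand 4 crosses over strand 1. Perm now: [3 2 1 4]
Gen 6 (s2^-1): strand 2 crosses under strand 1. Perm now: [3 1 2 4]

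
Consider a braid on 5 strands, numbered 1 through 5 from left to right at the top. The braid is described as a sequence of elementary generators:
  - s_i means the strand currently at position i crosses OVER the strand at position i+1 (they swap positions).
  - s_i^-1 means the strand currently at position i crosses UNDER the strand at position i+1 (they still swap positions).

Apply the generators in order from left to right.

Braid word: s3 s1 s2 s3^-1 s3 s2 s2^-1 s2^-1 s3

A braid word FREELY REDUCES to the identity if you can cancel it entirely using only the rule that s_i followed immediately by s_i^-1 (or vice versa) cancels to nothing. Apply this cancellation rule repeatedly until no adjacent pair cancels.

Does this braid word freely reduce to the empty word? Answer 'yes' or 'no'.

Gen 1 (s3): push. Stack: [s3]
Gen 2 (s1): push. Stack: [s3 s1]
Gen 3 (s2): push. Stack: [s3 s1 s2]
Gen 4 (s3^-1): push. Stack: [s3 s1 s2 s3^-1]
Gen 5 (s3): cancels prior s3^-1. Stack: [s3 s1 s2]
Gen 6 (s2): push. Stack: [s3 s1 s2 s2]
Gen 7 (s2^-1): cancels prior s2. Stack: [s3 s1 s2]
Gen 8 (s2^-1): cancels prior s2. Stack: [s3 s1]
Gen 9 (s3): push. Stack: [s3 s1 s3]
Reduced word: s3 s1 s3

Answer: no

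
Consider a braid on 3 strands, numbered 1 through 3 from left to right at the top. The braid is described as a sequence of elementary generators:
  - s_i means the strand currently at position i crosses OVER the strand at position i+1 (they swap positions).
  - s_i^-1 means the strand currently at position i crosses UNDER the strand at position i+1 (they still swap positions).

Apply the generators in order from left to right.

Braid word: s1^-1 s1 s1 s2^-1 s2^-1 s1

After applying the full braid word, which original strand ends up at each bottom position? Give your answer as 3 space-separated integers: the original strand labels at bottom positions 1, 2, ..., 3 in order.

Answer: 1 2 3

Derivation:
Gen 1 (s1^-1): strand 1 crosses under strand 2. Perm now: [2 1 3]
Gen 2 (s1): strand 2 crosses over strand 1. Perm now: [1 2 3]
Gen 3 (s1): strand 1 crosses over strand 2. Perm now: [2 1 3]
Gen 4 (s2^-1): strand 1 crosses under strand 3. Perm now: [2 3 1]
Gen 5 (s2^-1): strand 3 crosses under strand 1. Perm now: [2 1 3]
Gen 6 (s1): strand 2 crosses over strand 1. Perm now: [1 2 3]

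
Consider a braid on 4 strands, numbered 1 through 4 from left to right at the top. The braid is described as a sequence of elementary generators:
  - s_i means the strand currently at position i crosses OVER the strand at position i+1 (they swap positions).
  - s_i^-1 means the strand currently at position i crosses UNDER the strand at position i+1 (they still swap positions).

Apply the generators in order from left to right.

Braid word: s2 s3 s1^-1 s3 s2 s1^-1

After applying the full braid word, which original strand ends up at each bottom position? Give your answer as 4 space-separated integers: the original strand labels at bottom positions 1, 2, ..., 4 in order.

Gen 1 (s2): strand 2 crosses over strand 3. Perm now: [1 3 2 4]
Gen 2 (s3): strand 2 crosses over strand 4. Perm now: [1 3 4 2]
Gen 3 (s1^-1): strand 1 crosses under strand 3. Perm now: [3 1 4 2]
Gen 4 (s3): strand 4 crosses over strand 2. Perm now: [3 1 2 4]
Gen 5 (s2): strand 1 crosses over strand 2. Perm now: [3 2 1 4]
Gen 6 (s1^-1): strand 3 crosses under strand 2. Perm now: [2 3 1 4]

Answer: 2 3 1 4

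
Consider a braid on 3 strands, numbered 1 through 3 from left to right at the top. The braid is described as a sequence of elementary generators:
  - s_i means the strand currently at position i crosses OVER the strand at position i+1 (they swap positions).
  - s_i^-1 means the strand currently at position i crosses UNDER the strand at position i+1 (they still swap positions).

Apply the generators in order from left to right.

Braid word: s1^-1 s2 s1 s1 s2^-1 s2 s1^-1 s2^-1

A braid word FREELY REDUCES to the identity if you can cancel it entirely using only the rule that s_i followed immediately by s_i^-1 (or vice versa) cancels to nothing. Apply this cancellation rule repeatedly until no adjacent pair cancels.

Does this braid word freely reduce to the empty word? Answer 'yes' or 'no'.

Answer: no

Derivation:
Gen 1 (s1^-1): push. Stack: [s1^-1]
Gen 2 (s2): push. Stack: [s1^-1 s2]
Gen 3 (s1): push. Stack: [s1^-1 s2 s1]
Gen 4 (s1): push. Stack: [s1^-1 s2 s1 s1]
Gen 5 (s2^-1): push. Stack: [s1^-1 s2 s1 s1 s2^-1]
Gen 6 (s2): cancels prior s2^-1. Stack: [s1^-1 s2 s1 s1]
Gen 7 (s1^-1): cancels prior s1. Stack: [s1^-1 s2 s1]
Gen 8 (s2^-1): push. Stack: [s1^-1 s2 s1 s2^-1]
Reduced word: s1^-1 s2 s1 s2^-1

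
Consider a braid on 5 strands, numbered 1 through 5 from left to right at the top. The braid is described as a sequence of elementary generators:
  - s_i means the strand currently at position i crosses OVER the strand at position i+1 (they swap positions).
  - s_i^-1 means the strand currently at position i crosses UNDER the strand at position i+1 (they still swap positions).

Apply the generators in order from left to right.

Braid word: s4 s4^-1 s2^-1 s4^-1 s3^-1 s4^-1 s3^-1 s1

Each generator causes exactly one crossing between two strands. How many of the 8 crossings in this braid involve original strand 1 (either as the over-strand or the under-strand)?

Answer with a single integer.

Gen 1: crossing 4x5. Involves strand 1? no. Count so far: 0
Gen 2: crossing 5x4. Involves strand 1? no. Count so far: 0
Gen 3: crossing 2x3. Involves strand 1? no. Count so far: 0
Gen 4: crossing 4x5. Involves strand 1? no. Count so far: 0
Gen 5: crossing 2x5. Involves strand 1? no. Count so far: 0
Gen 6: crossing 2x4. Involves strand 1? no. Count so far: 0
Gen 7: crossing 5x4. Involves strand 1? no. Count so far: 0
Gen 8: crossing 1x3. Involves strand 1? yes. Count so far: 1

Answer: 1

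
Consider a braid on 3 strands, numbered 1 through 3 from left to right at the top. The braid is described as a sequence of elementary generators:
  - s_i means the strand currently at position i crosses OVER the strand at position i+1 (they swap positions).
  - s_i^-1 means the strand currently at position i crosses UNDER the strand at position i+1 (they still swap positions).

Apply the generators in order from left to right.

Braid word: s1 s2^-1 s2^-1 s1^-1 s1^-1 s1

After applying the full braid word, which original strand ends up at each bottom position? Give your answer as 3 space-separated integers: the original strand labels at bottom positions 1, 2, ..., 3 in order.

Answer: 1 2 3

Derivation:
Gen 1 (s1): strand 1 crosses over strand 2. Perm now: [2 1 3]
Gen 2 (s2^-1): strand 1 crosses under strand 3. Perm now: [2 3 1]
Gen 3 (s2^-1): strand 3 crosses under strand 1. Perm now: [2 1 3]
Gen 4 (s1^-1): strand 2 crosses under strand 1. Perm now: [1 2 3]
Gen 5 (s1^-1): strand 1 crosses under strand 2. Perm now: [2 1 3]
Gen 6 (s1): strand 2 crosses over strand 1. Perm now: [1 2 3]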